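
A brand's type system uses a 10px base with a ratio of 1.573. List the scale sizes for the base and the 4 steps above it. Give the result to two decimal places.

Step 0: 10px
Step 1: 10.0 × 1.573 = 15.73
Step 2: 10.0 × 1.573² = 24.74
Step 3: 10.0 × 1.573³ = 38.92
Step 4: 10.0 × 1.573⁴ = 61.22

10.00px, 15.73px, 24.74px, 38.92px, 61.22px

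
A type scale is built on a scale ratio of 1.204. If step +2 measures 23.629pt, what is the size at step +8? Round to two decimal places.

71.98pt

The gap is 8 − (2) = 6 steps, so the factor is 1.204^6.
23.629 × 1.204⁶ = 23.629 × 3.04620 ≈ 71.979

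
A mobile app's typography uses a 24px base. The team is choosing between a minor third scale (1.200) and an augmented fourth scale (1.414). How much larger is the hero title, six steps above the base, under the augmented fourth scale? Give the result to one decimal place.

Minor third: 24.0 × 1.200⁶ = 71.664px
Augmented fourth: 24.0 × 1.414⁶ = 191.826px
Difference: 191.826 − 71.664 = 120.162px

120.2px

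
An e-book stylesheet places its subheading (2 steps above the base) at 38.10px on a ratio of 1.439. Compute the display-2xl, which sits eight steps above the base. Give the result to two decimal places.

338.29px

38.10 × 1.439⁶ = 38.10 × 8.87901 ≈ 338.290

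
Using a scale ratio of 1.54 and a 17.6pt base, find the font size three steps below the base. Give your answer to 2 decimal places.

17.6 ÷ 1.54³ = 17.6 ÷ 3.65226 ≈ 4.82

4.82pt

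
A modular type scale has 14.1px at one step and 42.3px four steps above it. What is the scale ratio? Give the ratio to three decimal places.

r⁴ = 42.3 / 14.1, so r = (42.3/14.1)^(1/4).
r = 3.0000^(1/4) ≈ 1.3161

1.316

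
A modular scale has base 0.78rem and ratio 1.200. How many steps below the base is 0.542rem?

1.200ⁿ = 0.78 / 0.542 = 1.4391
n = ln(1.4391) / ln(1.200) = 0.3640 / 0.1823 ≈ 2.00

2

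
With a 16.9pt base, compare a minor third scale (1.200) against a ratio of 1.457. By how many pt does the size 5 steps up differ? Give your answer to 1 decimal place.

68.9pt

Minor third: 16.9 × 1.200⁵ = 42.053pt
At 1.457: 16.9 × 1.457⁵ = 110.965pt
Difference: 110.965 − 42.053 = 68.912pt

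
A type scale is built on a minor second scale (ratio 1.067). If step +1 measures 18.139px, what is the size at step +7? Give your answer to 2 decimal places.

26.77px

18.139 × 1.067⁶ = 18.139 × 1.47566 ≈ 26.767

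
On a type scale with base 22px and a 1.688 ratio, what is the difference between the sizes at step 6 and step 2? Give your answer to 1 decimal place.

446.2px

Step 2: 22.0 × 1.688² = 62.686px
Step 6: 22.0 × 1.688⁶ = 508.929px
Difference: 508.929 − 62.686 = 446.243px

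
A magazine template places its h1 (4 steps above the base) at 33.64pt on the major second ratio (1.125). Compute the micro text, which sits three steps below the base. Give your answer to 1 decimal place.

The gap is -3 − (4) = -7 steps, so the factor is 1.125^-7.
33.64 ÷ 1.125⁷ = 33.64 ÷ 2.28070 ≈ 14.750

14.7pt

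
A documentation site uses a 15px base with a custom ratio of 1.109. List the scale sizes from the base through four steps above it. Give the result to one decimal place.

Step 0: 15px
Step 1: 15.0 × 1.109 = 16.6
Step 2: 15.0 × 1.109² = 18.4
Step 3: 15.0 × 1.109³ = 20.5
Step 4: 15.0 × 1.109⁴ = 22.7

15.0px, 16.6px, 18.4px, 20.5px, 22.7px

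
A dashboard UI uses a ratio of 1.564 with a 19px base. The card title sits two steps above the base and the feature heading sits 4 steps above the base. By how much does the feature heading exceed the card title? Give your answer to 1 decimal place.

Step 2: 19.0 × 1.564² = 46.476px
Step 4: 19.0 × 1.564⁴ = 113.684px
Difference: 113.684 − 46.476 = 67.208px

67.2px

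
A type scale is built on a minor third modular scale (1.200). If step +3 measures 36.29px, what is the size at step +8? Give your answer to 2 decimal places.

90.30px

36.29 × 1.200⁵ = 36.29 × 2.48832 ≈ 90.301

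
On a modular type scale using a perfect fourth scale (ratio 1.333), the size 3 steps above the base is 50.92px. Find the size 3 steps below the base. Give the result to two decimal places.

9.08px

50.92 ÷ 1.333⁶ = 50.92 ÷ 5.61023 ≈ 9.076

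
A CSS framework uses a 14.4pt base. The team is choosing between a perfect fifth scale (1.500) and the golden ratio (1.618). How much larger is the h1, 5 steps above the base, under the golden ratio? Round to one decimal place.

50.3pt

Perfect fifth: 14.4 × 1.500⁵ = 109.350pt
Golden ratio: 14.4 × 1.618⁵ = 159.682pt
Difference: 159.682 − 109.350 = 50.332pt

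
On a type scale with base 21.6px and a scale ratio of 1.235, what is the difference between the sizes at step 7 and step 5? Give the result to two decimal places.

Step 5: 21.6 × 1.235⁵ = 62.0567px
Step 7: 21.6 × 1.235⁷ = 94.6504px
Difference: 94.6504 − 62.0567 = 32.5937px

32.59px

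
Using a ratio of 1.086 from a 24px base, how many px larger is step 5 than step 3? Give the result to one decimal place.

Step 3: 24.0 × 1.086³ = 30.740px
Step 5: 24.0 × 1.086⁵ = 36.254px
Difference: 36.254 − 30.740 = 5.514px

5.5px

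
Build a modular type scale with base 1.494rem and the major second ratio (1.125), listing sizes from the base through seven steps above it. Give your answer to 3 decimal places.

1.494rem, 1.681rem, 1.891rem, 2.127rem, 2.393rem, 2.692rem, 3.029rem, 3.407rem

Step 0: 1.494rem
Step 1: 1.494 × 1.125 = 1.681
Step 2: 1.494 × 1.125² = 1.891
Step 3: 1.494 × 1.125³ = 2.127
Step 4: 1.494 × 1.125⁴ = 2.393
Step 5: 1.494 × 1.125⁵ = 2.692
Step 6: 1.494 × 1.125⁶ = 3.029
Step 7: 1.494 × 1.125⁷ = 3.407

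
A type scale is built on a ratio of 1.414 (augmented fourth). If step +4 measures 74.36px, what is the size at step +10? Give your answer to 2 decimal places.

The gap is 10 − (4) = 6 steps, so the factor is 1.414^6.
74.36 × 1.414⁶ = 74.36 × 7.99275 ≈ 594.341

594.34px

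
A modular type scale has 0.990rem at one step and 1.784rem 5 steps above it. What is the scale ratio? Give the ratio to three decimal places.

The ratio satisfies 0.990 × r⁵ = 1.784, so r = (1.784 / 0.990)^(1/5).
r = 1.8020^(1/5) ≈ 1.1250

1.125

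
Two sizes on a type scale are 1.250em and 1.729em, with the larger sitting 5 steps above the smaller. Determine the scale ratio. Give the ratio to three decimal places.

The ratio satisfies 1.250 × r⁵ = 1.729, so r = (1.729 / 1.250)^(1/5).
r = 1.3832^(1/5) ≈ 1.0670

1.067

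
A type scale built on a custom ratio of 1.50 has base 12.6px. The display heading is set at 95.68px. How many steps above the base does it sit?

1.50ⁿ = 95.68 / 12.6 = 7.5937
n = ln(7.5937) / ln(1.50) = 2.0273 / 0.4055 ≈ 5.00

5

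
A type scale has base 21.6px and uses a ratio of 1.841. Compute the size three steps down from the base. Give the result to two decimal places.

3.46px

A modular type scale is a geometric sequence: sizeₙ = base × rⁿ.
21.6 ÷ 1.841³ = 21.6 ÷ 6.23967 ≈ 3.46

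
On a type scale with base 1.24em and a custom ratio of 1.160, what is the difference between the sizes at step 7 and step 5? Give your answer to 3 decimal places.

0.900em

Step 5: 1.24 × 1.160⁵ = 2.60442em
Step 7: 1.24 × 1.160⁷ = 3.50451em
Difference: 3.50451 − 2.60442 = 0.90009em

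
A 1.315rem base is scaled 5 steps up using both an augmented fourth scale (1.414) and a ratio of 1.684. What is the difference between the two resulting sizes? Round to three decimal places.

Augmented fourth: 1.315 × 1.414⁵ = 7.43315rem
At 1.684: 1.315 × 1.684⁵ = 17.80886rem
Difference: 17.80886 − 7.43315 = 10.37571rem

10.376rem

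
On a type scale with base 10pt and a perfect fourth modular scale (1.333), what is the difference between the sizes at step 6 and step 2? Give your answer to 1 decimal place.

Step 2: 10.0 × 1.333² = 17.769pt
Step 6: 10.0 × 1.333⁶ = 56.102pt
Difference: 56.102 − 17.769 = 38.333pt

38.3pt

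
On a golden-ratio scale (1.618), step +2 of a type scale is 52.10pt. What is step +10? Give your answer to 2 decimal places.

52.10 × 1.618⁸ = 52.10 × 46.97082 ≈ 2447.180

2447.18pt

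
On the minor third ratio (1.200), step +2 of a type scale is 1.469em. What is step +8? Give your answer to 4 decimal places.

4.3864em

The gap is 8 − (2) = 6 steps, so the factor is 1.200^6.
1.469 × 1.200⁶ = 1.469 × 2.98598 ≈ 4.3864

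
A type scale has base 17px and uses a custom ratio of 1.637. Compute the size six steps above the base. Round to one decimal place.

327.1px

17.0 × 1.637⁶ = 17.0 × 19.24386 ≈ 327.15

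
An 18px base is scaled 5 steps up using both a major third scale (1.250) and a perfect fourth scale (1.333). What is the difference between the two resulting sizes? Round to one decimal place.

Major third: 18.0 × 1.250⁵ = 54.932px
Perfect fourth: 18.0 × 1.333⁵ = 75.757px
Difference: 75.757 − 54.932 = 20.825px

20.8px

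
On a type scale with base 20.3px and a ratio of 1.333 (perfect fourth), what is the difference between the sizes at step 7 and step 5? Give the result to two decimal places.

66.38px

Step 5: 20.3 × 1.333⁵ = 85.4372px
Step 7: 20.3 × 1.333⁷ = 151.8123px
Difference: 151.8123 − 85.4372 = 66.3751px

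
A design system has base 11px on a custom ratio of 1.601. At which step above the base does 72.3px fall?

4

1.601ⁿ = 72.3 / 11 = 6.5727
n = ln(6.5727) / ln(1.601) = 1.8829 / 0.4706 ≈ 4.00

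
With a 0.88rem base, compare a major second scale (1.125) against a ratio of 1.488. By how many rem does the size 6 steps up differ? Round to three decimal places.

Major second: 0.88 × 1.125⁶ = 1.78401rem
At 1.488: 0.88 × 1.488⁶ = 9.55213rem
Difference: 9.55213 − 1.78401 = 7.76812rem

7.768rem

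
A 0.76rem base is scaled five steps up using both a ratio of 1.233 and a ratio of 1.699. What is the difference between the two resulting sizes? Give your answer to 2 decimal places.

At 1.233: 0.76 × 1.233⁵ = 2.1659rem
At 1.699: 0.76 × 1.699⁵ = 10.7592rem
Difference: 10.7592 − 2.1659 = 8.5933rem

8.59rem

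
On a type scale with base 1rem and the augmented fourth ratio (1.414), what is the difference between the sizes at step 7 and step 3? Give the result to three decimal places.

8.475rem

Step 3: 1.0 × 1.414³ = 2.82715rem
Step 7: 1.0 × 1.414⁷ = 11.30175rem
Difference: 11.30175 − 2.82715 = 8.47460rem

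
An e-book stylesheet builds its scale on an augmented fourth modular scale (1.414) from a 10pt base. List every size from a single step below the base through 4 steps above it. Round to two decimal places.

Step -1: 10.0 ÷ 1.414 = 7.07
Step 0: 10pt
Step 1: 10.0 × 1.414 = 14.14
Step 2: 10.0 × 1.414² = 19.99
Step 3: 10.0 × 1.414³ = 28.27
Step 4: 10.0 × 1.414⁴ = 39.98

7.07pt, 10.00pt, 14.14pt, 19.99pt, 28.27pt, 39.98pt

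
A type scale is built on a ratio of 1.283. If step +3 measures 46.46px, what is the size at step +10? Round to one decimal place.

265.9px

46.46 × 1.283⁷ = 46.46 × 5.72251 ≈ 265.868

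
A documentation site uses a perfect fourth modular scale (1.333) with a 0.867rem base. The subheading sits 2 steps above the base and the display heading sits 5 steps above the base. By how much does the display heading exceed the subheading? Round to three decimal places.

Step 2: 0.867 × 1.333² = 1.54056rem
Step 5: 0.867 × 1.333⁵ = 3.64897rem
Difference: 3.64897 − 1.54056 = 2.10841rem

2.108rem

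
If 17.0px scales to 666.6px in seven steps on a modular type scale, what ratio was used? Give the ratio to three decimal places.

1.689

The ratio satisfies 17.0 × r⁷ = 666.6, so r = (666.6 / 17.0)^(1/7).
r = 39.2118^(1/7) ≈ 1.6890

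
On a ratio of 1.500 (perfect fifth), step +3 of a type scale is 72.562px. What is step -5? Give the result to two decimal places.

2.83px

Moving from step +3 to step -5 is 8 steps down, so divide by r⁸.
72.562 ÷ 1.500⁸ = 72.562 ÷ 25.62891 ≈ 2.831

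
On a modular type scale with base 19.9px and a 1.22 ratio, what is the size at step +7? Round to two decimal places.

19.9 × 1.22⁷ = 19.9 × 4.02271 ≈ 80.05

80.05px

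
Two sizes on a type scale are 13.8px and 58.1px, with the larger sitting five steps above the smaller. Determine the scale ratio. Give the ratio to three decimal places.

1.333

r⁵ = 58.1 / 13.8, so r = (58.1/13.8)^(1/5).
r = 4.2101^(1/5) ≈ 1.3331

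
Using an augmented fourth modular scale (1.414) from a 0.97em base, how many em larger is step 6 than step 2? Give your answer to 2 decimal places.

Step 2: 0.97 × 1.414² = 1.9394em
Step 6: 0.97 × 1.414⁶ = 7.7530em
Difference: 7.7530 − 1.9394 = 5.8136em

5.81em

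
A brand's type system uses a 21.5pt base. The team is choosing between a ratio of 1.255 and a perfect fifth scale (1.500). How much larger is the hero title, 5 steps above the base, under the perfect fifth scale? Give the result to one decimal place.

At 1.255: 21.5 × 1.255⁵ = 66.936pt
Perfect fifth: 21.5 × 1.500⁵ = 163.266pt
Difference: 163.266 − 66.936 = 96.330pt

96.3pt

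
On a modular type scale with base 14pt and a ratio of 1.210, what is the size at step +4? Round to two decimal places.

Each step on a modular scale multiplies by the ratio, so the size n steps from the base is base × ratioⁿ.
14.0 × 1.210⁴ = 14.0 × 2.14359 ≈ 30.01

30.01pt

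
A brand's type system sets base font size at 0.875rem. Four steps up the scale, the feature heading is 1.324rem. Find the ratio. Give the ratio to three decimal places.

The ratio satisfies 0.875 × r⁴ = 1.324, so r = (1.324 / 0.875)^(1/4).
r = 1.5131^(1/4) ≈ 1.1091

1.109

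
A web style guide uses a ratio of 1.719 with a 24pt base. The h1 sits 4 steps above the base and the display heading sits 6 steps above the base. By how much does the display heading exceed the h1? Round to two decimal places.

Step 4: 24.0 × 1.719⁴ = 209.5631pt
Step 6: 24.0 × 1.719⁶ = 619.2507pt
Difference: 619.2507 − 209.5631 = 409.6876pt

409.69pt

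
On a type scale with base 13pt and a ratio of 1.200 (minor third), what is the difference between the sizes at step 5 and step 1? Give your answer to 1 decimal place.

Step 1: 13.0 × 1.200 = 15.600pt
Step 5: 13.0 × 1.200⁵ = 32.348pt
Difference: 32.348 − 15.600 = 16.748pt

16.7pt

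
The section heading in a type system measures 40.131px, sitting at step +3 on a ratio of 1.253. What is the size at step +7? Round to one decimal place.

Moving from step +3 to step +7 is 4 steps up, so multiply by r⁴.
40.131 × 1.253⁴ = 40.131 × 2.46493 ≈ 98.920

98.9px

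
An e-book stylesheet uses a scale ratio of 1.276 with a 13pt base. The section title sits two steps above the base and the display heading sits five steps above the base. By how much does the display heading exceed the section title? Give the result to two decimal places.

Step 2: 13.0 × 1.276² = 21.1663pt
Step 5: 13.0 × 1.276⁵ = 43.9741pt
Difference: 43.9741 − 21.1663 = 22.8078pt

22.81pt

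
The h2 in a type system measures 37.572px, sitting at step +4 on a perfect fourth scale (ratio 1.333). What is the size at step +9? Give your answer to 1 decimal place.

158.1px

37.572 × 1.333⁵ = 37.572 × 4.20873 ≈ 158.130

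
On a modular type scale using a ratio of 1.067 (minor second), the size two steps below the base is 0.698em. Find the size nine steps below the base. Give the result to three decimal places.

0.698 ÷ 1.067⁷ = 0.698 ÷ 1.57453 ≈ 0.443

0.443em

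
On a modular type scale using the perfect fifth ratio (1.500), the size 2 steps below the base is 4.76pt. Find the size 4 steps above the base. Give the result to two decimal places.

54.22pt

4.76 × 1.500⁶ = 4.76 × 11.39062 ≈ 54.219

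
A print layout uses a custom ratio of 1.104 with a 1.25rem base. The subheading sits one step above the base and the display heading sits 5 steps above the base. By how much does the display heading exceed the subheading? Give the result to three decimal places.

Step 1: 1.25 × 1.104 = 1.38000rem
Step 5: 1.25 × 1.104⁵ = 2.05001rem
Difference: 2.05001 − 1.38000 = 0.67001rem

0.670rem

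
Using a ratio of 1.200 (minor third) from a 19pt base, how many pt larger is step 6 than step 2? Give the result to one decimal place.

29.4pt

Step 2: 19.0 × 1.200² = 27.360pt
Step 6: 19.0 × 1.200⁶ = 56.734pt
Difference: 56.734 − 27.360 = 29.374pt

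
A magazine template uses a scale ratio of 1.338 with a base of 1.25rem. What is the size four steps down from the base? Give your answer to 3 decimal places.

1.25 ÷ 1.338⁴ = 1.25 ÷ 3.20497 ≈ 0.390

0.390rem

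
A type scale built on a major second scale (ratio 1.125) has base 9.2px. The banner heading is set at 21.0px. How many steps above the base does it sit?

7

1.125ⁿ = 21.0 / 9.2 = 2.2826
n = ln(2.2826) / ln(1.125) = 0.8253 / 0.1178 ≈ 7.01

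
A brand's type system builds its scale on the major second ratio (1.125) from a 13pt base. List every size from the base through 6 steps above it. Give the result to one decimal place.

13.0pt, 14.6pt, 16.5pt, 18.5pt, 20.8pt, 23.4pt, 26.4pt

Step 0: 13pt
Step 1: 13.0 × 1.125 = 14.6
Step 2: 13.0 × 1.125² = 16.5
Step 3: 13.0 × 1.125³ = 18.5
Step 4: 13.0 × 1.125⁴ = 20.8
Step 5: 13.0 × 1.125⁵ = 23.4
Step 6: 13.0 × 1.125⁶ = 26.4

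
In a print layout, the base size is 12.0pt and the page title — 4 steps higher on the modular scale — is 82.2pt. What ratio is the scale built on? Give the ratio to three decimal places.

The ratio satisfies 12.0 × r⁴ = 82.2, so r = (82.2 / 12.0)^(1/4).
r = 6.8500^(1/4) ≈ 1.6178

1.618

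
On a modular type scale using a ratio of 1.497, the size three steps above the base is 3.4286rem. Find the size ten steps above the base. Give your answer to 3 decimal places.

3.4286 × 1.497⁷ = 3.4286 × 16.84816 ≈ 57.766

57.766rem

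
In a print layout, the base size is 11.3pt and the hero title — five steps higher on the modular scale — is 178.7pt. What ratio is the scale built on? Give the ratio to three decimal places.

r⁵ = 178.7 / 11.3, so r = (178.7/11.3)^(1/5).
r = 15.8142^(1/5) ≈ 1.7370

1.737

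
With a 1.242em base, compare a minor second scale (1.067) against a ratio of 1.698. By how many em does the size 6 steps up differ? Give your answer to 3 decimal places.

27.935em

Minor second: 1.242 × 1.067⁶ = 1.83277em
At 1.698: 1.242 × 1.698⁶ = 29.76787em
Difference: 29.76787 − 1.83277 = 27.93510em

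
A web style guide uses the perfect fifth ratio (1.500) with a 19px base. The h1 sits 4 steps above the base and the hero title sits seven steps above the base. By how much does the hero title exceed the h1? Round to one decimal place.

228.4px

Step 4: 19.0 × 1.500⁴ = 96.188px
Step 7: 19.0 × 1.500⁷ = 324.633px
Difference: 324.633 − 96.188 = 228.445px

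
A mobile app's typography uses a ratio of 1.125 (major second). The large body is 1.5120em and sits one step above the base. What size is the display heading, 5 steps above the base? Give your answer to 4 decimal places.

2.4219em

The gap is 5 − (1) = 4 steps, so the factor is 1.125^4.
1.5120 × 1.125⁴ = 1.5120 × 1.60181 ≈ 2.4219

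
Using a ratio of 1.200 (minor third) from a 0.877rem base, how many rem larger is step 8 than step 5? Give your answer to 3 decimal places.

1.589rem

Step 5: 0.877 × 1.200⁵ = 2.18226rem
Step 8: 0.877 × 1.200⁸ = 3.77094rem
Difference: 3.77094 − 2.18226 = 1.58868rem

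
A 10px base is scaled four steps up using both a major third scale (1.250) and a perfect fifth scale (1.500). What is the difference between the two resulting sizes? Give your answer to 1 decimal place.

26.2px

Major third: 10.0 × 1.250⁴ = 24.414px
Perfect fifth: 10.0 × 1.500⁴ = 50.625px
Difference: 50.625 − 24.414 = 26.211px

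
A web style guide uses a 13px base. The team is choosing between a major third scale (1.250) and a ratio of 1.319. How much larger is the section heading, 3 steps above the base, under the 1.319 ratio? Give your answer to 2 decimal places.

4.44px

Major third: 13.0 × 1.250³ = 25.3906px
At 1.319: 13.0 × 1.319³ = 29.8317px
Difference: 29.8317 − 25.3906 = 4.4411px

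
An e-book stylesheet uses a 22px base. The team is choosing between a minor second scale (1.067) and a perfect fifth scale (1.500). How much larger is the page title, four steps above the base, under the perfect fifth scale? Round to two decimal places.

82.86px

Minor second: 22.0 × 1.067⁴ = 28.5155px
Perfect fifth: 22.0 × 1.500⁴ = 111.3750px
Difference: 111.3750 − 28.5155 = 82.8595px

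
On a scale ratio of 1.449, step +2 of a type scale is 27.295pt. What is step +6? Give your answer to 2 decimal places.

27.295 × 1.449⁴ = 27.295 × 4.40832 ≈ 120.325

120.33pt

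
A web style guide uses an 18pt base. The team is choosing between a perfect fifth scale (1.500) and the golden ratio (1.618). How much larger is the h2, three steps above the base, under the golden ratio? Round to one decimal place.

15.5pt

Perfect fifth: 18.0 × 1.500³ = 60.750pt
Golden ratio: 18.0 × 1.618³ = 76.244pt
Difference: 76.244 − 60.750 = 15.494pt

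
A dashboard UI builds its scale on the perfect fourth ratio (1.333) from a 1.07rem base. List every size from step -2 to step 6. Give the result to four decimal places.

Step -2: 1.07 ÷ 1.333² = 0.6022
Step -1: 1.07 ÷ 1.333 = 0.8027
Step 0: 1.07rem
Step 1: 1.07 × 1.333 = 1.4263
Step 2: 1.07 × 1.333² = 1.9013
Step 3: 1.07 × 1.333³ = 2.5344
Step 4: 1.07 × 1.333⁴ = 3.3783
Step 5: 1.07 × 1.333⁵ = 4.5033
Step 6: 1.07 × 1.333⁶ = 6.0029

0.6022rem, 0.8027rem, 1.0700rem, 1.4263rem, 1.9013rem, 2.5344rem, 3.3783rem, 4.5033rem, 6.0029rem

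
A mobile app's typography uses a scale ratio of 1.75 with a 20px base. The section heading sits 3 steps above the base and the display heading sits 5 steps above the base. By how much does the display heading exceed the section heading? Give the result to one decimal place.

221.1px

Step 3: 20.0 × 1.75³ = 107.188px
Step 5: 20.0 × 1.75⁵ = 328.262px
Difference: 328.262 − 107.188 = 221.074px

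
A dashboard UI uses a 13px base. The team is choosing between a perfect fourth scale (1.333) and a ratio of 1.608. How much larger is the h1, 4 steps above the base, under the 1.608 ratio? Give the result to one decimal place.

Perfect fourth: 13.0 × 1.333⁴ = 41.045px
At 1.608: 13.0 × 1.608⁴ = 86.914px
Difference: 86.914 − 41.045 = 45.869px

45.9px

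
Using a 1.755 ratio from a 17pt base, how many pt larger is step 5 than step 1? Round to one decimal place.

Step 1: 17.0 × 1.755 = 29.835pt
Step 5: 17.0 × 1.755⁵ = 283.031pt
Difference: 283.031 − 29.835 = 253.196pt

253.2pt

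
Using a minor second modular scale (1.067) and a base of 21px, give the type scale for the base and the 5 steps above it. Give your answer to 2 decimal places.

Step 0: 21px
Step 1: 21.0 × 1.067 = 22.41
Step 2: 21.0 × 1.067² = 23.91
Step 3: 21.0 × 1.067³ = 25.51
Step 4: 21.0 × 1.067⁴ = 27.22
Step 5: 21.0 × 1.067⁵ = 29.04

21.00px, 22.41px, 23.91px, 25.51px, 27.22px, 29.04px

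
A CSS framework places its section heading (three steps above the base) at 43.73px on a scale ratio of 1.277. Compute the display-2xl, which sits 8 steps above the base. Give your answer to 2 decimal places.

43.73 × 1.277⁵ = 43.73 × 3.39590 ≈ 148.503

148.50px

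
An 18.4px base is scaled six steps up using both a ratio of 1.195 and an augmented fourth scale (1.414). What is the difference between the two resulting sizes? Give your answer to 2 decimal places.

93.48px

At 1.195: 18.4 × 1.195⁶ = 53.5828px
Augmented fourth: 18.4 × 1.414⁶ = 147.0667px
Difference: 147.0667 − 53.5828 = 93.4839px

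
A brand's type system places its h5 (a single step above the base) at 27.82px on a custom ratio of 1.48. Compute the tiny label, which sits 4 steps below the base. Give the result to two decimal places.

Moving from step +1 to step -4 is 5 steps down, so divide by r⁵.
27.82 ÷ 1.48⁵ = 27.82 ÷ 7.10082 ≈ 3.918

3.92px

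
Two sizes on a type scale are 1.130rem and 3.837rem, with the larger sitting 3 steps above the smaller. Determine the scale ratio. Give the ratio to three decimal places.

1.503

The ratio satisfies 1.130 × r³ = 3.837, so r = (3.837 / 1.130)^(1/3).
r = 3.3956^(1/3) ≈ 1.5030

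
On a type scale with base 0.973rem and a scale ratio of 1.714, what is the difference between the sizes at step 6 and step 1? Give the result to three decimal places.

Step 1: 0.973 × 1.714 = 1.66772rem
Step 6: 0.973 × 1.714⁶ = 24.67049rem
Difference: 24.67049 − 1.66772 = 23.00277rem

23.003rem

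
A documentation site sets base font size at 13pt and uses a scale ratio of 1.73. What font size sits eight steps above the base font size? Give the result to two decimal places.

1043.07pt

Every step multiplies by the scale ratio.
13.0 × 1.73⁸ = 13.0 × 80.23592 ≈ 1043.07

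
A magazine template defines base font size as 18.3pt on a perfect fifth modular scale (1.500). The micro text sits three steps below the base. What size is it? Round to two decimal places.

5.42pt

A modular type scale is a geometric sequence: sizeₙ = base × rⁿ.
18.3 ÷ 1.500³ = 18.3 ÷ 3.37500 ≈ 5.42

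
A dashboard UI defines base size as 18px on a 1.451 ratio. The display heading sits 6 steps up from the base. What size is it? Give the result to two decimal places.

167.99px

18.0 × 1.451⁶ = 18.0 × 9.33264 ≈ 167.99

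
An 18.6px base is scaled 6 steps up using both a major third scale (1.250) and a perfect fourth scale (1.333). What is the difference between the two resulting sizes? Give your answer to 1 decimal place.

Major third: 18.6 × 1.250⁶ = 70.953px
Perfect fourth: 18.6 × 1.333⁶ = 104.350px
Difference: 104.350 − 70.953 = 33.397px

33.4px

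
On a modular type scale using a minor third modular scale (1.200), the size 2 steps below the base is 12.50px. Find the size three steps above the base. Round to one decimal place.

The gap is 3 − (-2) = 5 steps, so the factor is 1.200^5.
12.50 × 1.200⁵ = 12.50 × 2.48832 ≈ 31.104

31.1px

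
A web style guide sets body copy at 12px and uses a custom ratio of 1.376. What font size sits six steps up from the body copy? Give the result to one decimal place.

A modular type scale is a geometric sequence: sizeₙ = base × rⁿ.
12.0 × 1.376⁶ = 12.0 × 6.78751 ≈ 81.45

81.5px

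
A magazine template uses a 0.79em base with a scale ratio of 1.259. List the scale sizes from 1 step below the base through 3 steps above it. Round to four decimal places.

Step -1: 0.79 ÷ 1.259 = 0.6275
Step 0: 0.79em
Step 1: 0.79 × 1.259 = 0.9946
Step 2: 0.79 × 1.259² = 1.2522
Step 3: 0.79 × 1.259³ = 1.5765

0.6275em, 0.7900em, 0.9946em, 1.2522em, 1.5765em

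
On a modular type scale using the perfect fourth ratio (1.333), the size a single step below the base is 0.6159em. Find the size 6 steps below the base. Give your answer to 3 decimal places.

Moving from step -1 to step -6 is 5 steps down, so divide by r⁵.
0.6159 ÷ 1.333⁵ = 0.6159 ÷ 4.20873 ≈ 0.146

0.146em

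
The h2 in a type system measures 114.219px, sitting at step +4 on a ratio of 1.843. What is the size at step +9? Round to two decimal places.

2428.65px

114.219 × 1.843⁵ = 114.219 × 21.26310 ≈ 2428.651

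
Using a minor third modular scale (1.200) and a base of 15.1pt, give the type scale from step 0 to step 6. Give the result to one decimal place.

Step 0: 15.1pt
Step 1: 15.1 × 1.200 = 18.1
Step 2: 15.1 × 1.200² = 21.7
Step 3: 15.1 × 1.200³ = 26.1
Step 4: 15.1 × 1.200⁴ = 31.3
Step 5: 15.1 × 1.200⁵ = 37.6
Step 6: 15.1 × 1.200⁶ = 45.1

15.1pt, 18.1pt, 21.7pt, 26.1pt, 31.3pt, 37.6pt, 45.1pt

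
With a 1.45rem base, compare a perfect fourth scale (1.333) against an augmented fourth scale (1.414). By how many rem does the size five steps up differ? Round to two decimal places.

Perfect fourth: 1.45 × 1.333⁵ = 6.1027rem
Augmented fourth: 1.45 × 1.414⁵ = 8.1962rem
Difference: 8.1962 − 6.1027 = 2.0935rem

2.09rem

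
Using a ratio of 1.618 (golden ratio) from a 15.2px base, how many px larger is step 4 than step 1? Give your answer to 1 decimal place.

Step 1: 15.2 × 1.618 = 24.594px
Step 4: 15.2 × 1.618⁴ = 104.174px
Difference: 104.174 − 24.594 = 79.580px

79.6px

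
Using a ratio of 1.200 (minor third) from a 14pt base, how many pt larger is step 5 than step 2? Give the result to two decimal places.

Step 2: 14.0 × 1.200² = 20.1600pt
Step 5: 14.0 × 1.200⁵ = 34.8365pt
Difference: 34.8365 − 20.1600 = 14.6765pt

14.68pt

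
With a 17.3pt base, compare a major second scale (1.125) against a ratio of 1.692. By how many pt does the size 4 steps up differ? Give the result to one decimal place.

114.1pt

Major second: 17.3 × 1.125⁴ = 27.711pt
At 1.692: 17.3 × 1.692⁴ = 141.791pt
Difference: 141.791 − 27.711 = 114.080pt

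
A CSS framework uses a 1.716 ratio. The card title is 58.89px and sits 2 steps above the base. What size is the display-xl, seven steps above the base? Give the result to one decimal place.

58.89 × 1.716⁵ = 58.89 × 14.87943 ≈ 876.250

876.2px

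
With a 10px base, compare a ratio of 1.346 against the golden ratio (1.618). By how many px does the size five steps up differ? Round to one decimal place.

At 1.346: 10.0 × 1.346⁵ = 44.180px
Golden ratio: 10.0 × 1.618⁵ = 110.890px
Difference: 110.890 − 44.180 = 66.710px

66.7px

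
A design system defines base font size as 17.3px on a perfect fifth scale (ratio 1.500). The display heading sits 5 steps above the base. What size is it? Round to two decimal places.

Each step on a modular scale multiplies by the ratio, so the size n steps from the base is base × ratioⁿ.
17.3 × 1.500⁵ = 17.3 × 7.59375 ≈ 131.37

131.37px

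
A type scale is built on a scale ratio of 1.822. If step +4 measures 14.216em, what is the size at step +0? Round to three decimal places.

14.216 ÷ 1.822⁴ = 14.216 ÷ 11.02030 ≈ 1.290

1.290em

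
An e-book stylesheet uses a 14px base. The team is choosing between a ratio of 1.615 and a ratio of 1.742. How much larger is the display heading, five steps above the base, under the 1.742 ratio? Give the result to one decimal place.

At 1.615: 14.0 × 1.615⁵ = 153.812px
At 1.742: 14.0 × 1.742⁵ = 224.579px
Difference: 224.579 − 153.812 = 70.767px

70.8px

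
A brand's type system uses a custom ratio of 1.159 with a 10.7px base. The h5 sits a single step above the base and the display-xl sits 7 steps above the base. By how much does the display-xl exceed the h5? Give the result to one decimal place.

17.7px

Step 1: 10.7 × 1.159 = 12.401px
Step 7: 10.7 × 1.159⁷ = 30.059px
Difference: 30.059 − 12.401 = 17.658px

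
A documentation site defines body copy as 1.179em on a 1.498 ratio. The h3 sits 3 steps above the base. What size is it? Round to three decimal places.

3.963em

1.179 × 1.498³ = 1.179 × 3.36152 ≈ 3.963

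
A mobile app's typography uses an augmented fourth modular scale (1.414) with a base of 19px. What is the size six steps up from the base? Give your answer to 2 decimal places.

151.86px

A modular type scale is a geometric sequence: sizeₙ = base × rⁿ.
19.0 × 1.414⁶ = 19.0 × 7.99275 ≈ 151.86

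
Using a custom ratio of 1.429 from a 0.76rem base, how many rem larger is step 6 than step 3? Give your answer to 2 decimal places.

Step 3: 0.76 × 1.429³ = 2.2177rem
Step 6: 0.76 × 1.429⁶ = 6.4715rem
Difference: 6.4715 − 2.2177 = 4.2538rem

4.25rem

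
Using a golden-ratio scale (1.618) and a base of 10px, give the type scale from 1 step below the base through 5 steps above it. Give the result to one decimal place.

6.2px, 10.0px, 16.2px, 26.2px, 42.4px, 68.5px, 110.9px

Step -1: 10.0 ÷ 1.618 = 6.2
Step 0: 10px
Step 1: 10.0 × 1.618 = 16.2
Step 2: 10.0 × 1.618² = 26.2
Step 3: 10.0 × 1.618³ = 42.4
Step 4: 10.0 × 1.618⁴ = 68.5
Step 5: 10.0 × 1.618⁵ = 110.9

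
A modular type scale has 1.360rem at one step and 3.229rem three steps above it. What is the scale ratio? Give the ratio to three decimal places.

1.334

The ratio satisfies 1.360 × r³ = 3.229, so r = (3.229 / 1.360)^(1/3).
r = 2.3743^(1/3) ≈ 1.3341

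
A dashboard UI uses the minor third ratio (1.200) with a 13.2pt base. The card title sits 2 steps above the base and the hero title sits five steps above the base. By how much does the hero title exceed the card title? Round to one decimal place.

Step 2: 13.2 × 1.200² = 19.008pt
Step 5: 13.2 × 1.200⁵ = 32.846pt
Difference: 32.846 − 19.008 = 13.838pt

13.8pt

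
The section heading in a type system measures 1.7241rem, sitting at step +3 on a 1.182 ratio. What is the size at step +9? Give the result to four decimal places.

4.7018rem

1.7241 × 1.182⁶ = 1.7241 × 2.72712 ≈ 4.7018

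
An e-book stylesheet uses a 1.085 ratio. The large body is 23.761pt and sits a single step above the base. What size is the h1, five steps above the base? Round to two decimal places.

23.761 × 1.085⁴ = 23.761 × 1.38586 ≈ 32.929

32.93pt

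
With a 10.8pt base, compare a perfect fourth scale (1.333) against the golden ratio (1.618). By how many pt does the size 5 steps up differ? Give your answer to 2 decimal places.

Perfect fourth: 10.8 × 1.333⁵ = 45.4543pt
Golden ratio: 10.8 × 1.618⁵ = 119.7613pt
Difference: 119.7613 − 45.4543 = 74.3070pt

74.31pt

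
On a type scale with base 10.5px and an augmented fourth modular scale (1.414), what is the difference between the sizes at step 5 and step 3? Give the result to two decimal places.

Step 3: 10.5 × 1.414³ = 29.6850px
Step 5: 10.5 × 1.414⁵ = 59.3521px
Difference: 59.3521 − 29.6850 = 29.6671px

29.67px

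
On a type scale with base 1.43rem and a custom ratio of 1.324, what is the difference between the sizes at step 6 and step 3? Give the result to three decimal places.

4.384rem

Step 3: 1.43 × 1.324³ = 3.31894rem
Step 6: 1.43 × 1.324⁶ = 7.70307rem
Difference: 7.70307 − 3.31894 = 4.38413rem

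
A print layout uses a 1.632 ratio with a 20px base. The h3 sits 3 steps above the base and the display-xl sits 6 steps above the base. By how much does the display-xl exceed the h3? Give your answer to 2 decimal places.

290.94px

Step 3: 20.0 × 1.632³ = 86.9342px
Step 6: 20.0 × 1.632⁶ = 377.8774px
Difference: 377.8774 − 86.9342 = 290.9432px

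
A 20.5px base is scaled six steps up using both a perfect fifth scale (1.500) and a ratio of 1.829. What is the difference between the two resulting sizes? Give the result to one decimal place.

533.9px

Perfect fifth: 20.5 × 1.500⁶ = 233.508px
At 1.829: 20.5 × 1.829⁶ = 767.425px
Difference: 767.425 − 233.508 = 533.917px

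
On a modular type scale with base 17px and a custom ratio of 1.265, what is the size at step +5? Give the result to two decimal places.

17.0 × 1.265⁵ = 17.0 × 3.23931 ≈ 55.07

55.07px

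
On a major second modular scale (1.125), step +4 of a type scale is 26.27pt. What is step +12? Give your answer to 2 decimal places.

67.40pt

The gap is 12 − (4) = 8 steps, so the factor is 1.125^8.
26.27 × 1.125⁸ = 26.27 × 2.56578 ≈ 67.403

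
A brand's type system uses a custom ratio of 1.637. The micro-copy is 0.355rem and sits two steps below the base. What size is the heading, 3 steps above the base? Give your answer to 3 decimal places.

0.355 × 1.637⁵ = 0.355 × 11.75556 ≈ 4.173

4.173rem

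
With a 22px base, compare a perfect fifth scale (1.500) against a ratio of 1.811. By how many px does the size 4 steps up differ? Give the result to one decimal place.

Perfect fifth: 22.0 × 1.500⁴ = 111.375px
At 1.811: 22.0 × 1.811⁴ = 236.645px
Difference: 236.645 − 111.375 = 125.270px

125.3px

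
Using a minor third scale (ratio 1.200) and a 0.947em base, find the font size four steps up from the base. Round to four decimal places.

1.9637em

A modular type scale is a geometric sequence: sizeₙ = base × rⁿ.
0.947 × 1.200⁴ = 0.947 × 2.07360 ≈ 1.9637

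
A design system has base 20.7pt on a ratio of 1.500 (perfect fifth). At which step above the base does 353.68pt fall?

1.500ⁿ = 353.68 / 20.7 = 17.0860
n = ln(17.0860) / ln(1.500) = 2.8383 / 0.4055 ≈ 7.00

7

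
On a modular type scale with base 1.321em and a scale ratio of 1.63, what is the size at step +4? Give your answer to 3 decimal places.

9.325em

A modular type scale is a geometric sequence: sizeₙ = base × rⁿ.
1.321 × 1.63⁴ = 1.321 × 7.05912 ≈ 9.325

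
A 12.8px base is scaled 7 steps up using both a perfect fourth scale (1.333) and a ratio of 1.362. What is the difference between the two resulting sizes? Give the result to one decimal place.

Perfect fourth: 12.8 × 1.333⁷ = 95.724px
At 1.362: 12.8 × 1.362⁷ = 111.288px
Difference: 111.288 − 95.724 = 15.564px

15.6px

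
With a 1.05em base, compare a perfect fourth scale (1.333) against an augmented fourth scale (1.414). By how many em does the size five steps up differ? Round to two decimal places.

1.52em

Perfect fourth: 1.05 × 1.333⁵ = 4.4192em
Augmented fourth: 1.05 × 1.414⁵ = 5.9352em
Difference: 5.9352 − 4.4192 = 1.5160em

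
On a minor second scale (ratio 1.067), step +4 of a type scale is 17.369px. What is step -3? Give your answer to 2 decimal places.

11.03px

17.369 ÷ 1.067⁷ = 17.369 ÷ 1.57453 ≈ 11.031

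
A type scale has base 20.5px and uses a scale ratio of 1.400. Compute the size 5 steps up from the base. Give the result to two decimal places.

20.5 × 1.400⁵ = 20.5 × 5.37824 ≈ 110.25

110.25px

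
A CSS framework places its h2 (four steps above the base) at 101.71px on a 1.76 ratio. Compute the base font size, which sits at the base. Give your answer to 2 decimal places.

101.71 ÷ 1.76⁴ = 101.71 ÷ 9.59513 ≈ 10.600

10.60px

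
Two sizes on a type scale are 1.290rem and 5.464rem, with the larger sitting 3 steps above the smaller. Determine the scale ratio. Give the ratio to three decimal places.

r³ = 5.464 / 1.290, so r = (5.464/1.290)^(1/3).
r = 4.2357^(1/3) ≈ 1.6180

1.618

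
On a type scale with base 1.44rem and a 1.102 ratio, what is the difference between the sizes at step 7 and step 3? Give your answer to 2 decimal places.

Step 3: 1.44 × 1.102³ = 1.9271rem
Step 7: 1.44 × 1.102⁷ = 2.8421rem
Difference: 2.8421 − 1.9271 = 0.9150rem

0.91rem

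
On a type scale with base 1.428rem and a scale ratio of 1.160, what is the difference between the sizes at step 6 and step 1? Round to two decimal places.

1.82rem

Step 1: 1.428 × 1.160 = 1.6565rem
Step 6: 1.428 × 1.160⁶ = 3.4792rem
Difference: 3.4792 − 1.6565 = 1.8227rem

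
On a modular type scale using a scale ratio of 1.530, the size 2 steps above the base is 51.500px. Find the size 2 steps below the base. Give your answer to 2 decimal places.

9.40px

51.500 ÷ 1.530⁴ = 51.500 ÷ 5.47981 ≈ 9.398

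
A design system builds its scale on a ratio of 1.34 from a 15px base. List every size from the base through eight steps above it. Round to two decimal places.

15.00px, 20.10px, 26.93px, 36.09px, 48.36px, 64.81px, 86.84px, 116.37px, 155.93px

Step 0: 15px
Step 1: 15.0 × 1.34 = 20.10
Step 2: 15.0 × 1.34² = 26.93
Step 3: 15.0 × 1.34³ = 36.09
Step 4: 15.0 × 1.34⁴ = 48.36
Step 5: 15.0 × 1.34⁵ = 64.81
Step 6: 15.0 × 1.34⁶ = 86.84
Step 7: 15.0 × 1.34⁷ = 116.37
Step 8: 15.0 × 1.34⁸ = 155.93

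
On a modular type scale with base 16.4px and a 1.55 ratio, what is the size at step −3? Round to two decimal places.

4.40px

16.4 ÷ 1.55³ = 16.4 ÷ 3.72388 ≈ 4.40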